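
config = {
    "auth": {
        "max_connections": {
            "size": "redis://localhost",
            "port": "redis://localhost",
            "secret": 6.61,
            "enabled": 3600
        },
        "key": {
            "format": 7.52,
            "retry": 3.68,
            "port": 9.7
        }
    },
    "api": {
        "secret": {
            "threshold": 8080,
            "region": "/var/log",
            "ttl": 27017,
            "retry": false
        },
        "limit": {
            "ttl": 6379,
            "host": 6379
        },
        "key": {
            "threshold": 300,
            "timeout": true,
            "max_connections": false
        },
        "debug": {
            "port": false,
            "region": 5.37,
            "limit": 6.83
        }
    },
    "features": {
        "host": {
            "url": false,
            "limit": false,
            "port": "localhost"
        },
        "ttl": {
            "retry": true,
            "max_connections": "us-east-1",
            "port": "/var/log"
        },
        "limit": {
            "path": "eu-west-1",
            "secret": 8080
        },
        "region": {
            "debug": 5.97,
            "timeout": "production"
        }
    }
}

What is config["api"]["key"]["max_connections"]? False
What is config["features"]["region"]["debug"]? 5.97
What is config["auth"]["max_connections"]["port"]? "redis://localhost"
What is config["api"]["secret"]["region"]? "/var/log"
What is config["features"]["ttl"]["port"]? "/var/log"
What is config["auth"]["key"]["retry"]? 3.68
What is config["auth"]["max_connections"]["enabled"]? 3600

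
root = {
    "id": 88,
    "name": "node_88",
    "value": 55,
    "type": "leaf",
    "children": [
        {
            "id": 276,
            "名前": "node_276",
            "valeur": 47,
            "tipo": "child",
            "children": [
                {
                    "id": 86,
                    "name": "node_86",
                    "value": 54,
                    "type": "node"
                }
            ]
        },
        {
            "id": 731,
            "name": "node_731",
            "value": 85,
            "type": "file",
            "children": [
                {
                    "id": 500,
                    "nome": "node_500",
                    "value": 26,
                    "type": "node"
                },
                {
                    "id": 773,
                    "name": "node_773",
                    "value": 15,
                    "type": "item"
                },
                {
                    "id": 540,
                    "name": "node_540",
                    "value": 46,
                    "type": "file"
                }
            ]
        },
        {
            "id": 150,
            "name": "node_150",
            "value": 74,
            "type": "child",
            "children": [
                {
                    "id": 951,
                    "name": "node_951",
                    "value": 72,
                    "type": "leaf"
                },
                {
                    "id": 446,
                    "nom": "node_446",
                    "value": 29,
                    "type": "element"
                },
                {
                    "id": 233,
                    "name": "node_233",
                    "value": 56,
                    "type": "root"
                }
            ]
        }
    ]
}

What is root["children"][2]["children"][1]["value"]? 29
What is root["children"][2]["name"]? "node_150"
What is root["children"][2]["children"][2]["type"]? "root"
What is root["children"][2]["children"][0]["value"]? 72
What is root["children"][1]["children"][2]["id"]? 540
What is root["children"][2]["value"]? 74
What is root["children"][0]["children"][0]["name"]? "node_86"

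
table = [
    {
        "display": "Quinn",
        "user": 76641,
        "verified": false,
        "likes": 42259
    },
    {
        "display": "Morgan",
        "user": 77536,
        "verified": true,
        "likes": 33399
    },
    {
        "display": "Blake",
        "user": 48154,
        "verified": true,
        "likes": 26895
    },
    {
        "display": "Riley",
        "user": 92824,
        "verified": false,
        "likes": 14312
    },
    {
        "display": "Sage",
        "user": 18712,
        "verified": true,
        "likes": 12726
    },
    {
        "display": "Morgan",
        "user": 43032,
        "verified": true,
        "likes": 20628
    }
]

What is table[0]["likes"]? 42259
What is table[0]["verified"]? False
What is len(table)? 6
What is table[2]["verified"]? True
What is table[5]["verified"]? True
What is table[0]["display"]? "Quinn"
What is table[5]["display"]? "Morgan"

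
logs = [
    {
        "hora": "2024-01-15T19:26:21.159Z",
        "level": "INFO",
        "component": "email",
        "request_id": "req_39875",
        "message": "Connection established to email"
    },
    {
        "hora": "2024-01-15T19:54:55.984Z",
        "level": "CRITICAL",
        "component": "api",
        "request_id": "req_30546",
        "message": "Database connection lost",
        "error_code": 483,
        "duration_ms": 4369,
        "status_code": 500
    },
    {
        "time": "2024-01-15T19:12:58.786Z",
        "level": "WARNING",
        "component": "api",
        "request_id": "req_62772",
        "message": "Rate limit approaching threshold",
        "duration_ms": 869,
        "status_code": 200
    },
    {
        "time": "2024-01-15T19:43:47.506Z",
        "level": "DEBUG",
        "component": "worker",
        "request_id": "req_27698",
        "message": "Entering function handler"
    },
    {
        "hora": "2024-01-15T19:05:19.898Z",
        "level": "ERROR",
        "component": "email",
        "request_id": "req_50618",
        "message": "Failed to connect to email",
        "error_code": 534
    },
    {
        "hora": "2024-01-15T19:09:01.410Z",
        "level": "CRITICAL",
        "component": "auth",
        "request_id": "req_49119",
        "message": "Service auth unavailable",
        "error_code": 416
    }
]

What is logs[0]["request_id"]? "req_39875"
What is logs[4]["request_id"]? "req_50618"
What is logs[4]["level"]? "ERROR"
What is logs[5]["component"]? "auth"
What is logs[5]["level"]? "CRITICAL"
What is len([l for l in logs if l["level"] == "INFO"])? 1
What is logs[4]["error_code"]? 534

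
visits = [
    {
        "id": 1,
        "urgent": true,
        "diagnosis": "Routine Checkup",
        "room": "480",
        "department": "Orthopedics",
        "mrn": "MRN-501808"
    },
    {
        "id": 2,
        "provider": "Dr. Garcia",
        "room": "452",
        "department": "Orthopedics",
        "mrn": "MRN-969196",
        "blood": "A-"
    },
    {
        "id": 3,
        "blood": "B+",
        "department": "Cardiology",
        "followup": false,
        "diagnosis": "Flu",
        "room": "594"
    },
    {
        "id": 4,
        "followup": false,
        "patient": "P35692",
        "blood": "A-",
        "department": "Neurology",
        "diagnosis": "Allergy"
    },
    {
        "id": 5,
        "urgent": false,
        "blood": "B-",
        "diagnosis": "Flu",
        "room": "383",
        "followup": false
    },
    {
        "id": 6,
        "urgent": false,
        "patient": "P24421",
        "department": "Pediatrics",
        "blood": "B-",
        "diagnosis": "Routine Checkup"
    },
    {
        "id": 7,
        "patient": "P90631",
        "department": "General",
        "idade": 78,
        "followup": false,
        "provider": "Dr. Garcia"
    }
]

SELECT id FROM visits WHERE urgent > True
[]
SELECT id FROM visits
[1, 2, 3, 4, 5, 6, 7]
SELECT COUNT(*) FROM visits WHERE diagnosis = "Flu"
2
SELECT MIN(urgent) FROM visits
False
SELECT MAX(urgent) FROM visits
True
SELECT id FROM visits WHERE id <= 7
[1, 2, 3, 4, 5, 6, 7]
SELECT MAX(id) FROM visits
7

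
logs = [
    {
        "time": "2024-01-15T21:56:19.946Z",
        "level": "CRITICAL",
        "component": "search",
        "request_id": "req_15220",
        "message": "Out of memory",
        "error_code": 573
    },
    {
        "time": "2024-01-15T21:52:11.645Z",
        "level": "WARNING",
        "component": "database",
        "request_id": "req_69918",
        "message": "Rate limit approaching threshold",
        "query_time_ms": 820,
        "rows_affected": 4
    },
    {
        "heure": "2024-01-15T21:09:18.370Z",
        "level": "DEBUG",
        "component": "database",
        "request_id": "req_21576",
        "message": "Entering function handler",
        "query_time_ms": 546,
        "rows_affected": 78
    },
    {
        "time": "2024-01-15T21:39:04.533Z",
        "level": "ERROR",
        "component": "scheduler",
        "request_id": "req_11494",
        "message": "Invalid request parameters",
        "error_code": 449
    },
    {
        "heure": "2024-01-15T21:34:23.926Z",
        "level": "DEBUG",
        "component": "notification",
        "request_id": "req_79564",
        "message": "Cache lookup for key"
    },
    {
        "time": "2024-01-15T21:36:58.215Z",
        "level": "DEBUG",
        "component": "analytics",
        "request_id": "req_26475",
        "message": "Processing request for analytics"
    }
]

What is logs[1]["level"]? "WARNING"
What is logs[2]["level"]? "DEBUG"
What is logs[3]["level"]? "ERROR"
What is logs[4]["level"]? "DEBUG"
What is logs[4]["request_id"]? "req_79564"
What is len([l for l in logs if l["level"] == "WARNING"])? 1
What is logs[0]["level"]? "CRITICAL"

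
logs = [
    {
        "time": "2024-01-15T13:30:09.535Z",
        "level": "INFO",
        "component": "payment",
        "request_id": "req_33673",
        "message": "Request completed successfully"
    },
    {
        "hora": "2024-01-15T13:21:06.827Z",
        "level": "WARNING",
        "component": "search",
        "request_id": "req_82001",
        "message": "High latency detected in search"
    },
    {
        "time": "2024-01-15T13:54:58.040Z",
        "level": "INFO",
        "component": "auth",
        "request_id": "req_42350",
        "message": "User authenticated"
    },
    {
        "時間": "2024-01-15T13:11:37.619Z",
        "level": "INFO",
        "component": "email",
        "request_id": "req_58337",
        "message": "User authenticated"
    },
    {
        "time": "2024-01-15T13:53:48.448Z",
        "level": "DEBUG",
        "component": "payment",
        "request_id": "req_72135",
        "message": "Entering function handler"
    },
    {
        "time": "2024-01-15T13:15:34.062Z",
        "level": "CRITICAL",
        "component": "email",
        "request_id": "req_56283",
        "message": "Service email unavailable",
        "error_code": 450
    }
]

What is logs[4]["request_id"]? "req_72135"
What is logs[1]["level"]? "WARNING"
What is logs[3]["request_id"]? "req_58337"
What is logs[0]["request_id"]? "req_33673"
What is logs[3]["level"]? "INFO"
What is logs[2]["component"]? "auth"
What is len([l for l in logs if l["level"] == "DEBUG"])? 1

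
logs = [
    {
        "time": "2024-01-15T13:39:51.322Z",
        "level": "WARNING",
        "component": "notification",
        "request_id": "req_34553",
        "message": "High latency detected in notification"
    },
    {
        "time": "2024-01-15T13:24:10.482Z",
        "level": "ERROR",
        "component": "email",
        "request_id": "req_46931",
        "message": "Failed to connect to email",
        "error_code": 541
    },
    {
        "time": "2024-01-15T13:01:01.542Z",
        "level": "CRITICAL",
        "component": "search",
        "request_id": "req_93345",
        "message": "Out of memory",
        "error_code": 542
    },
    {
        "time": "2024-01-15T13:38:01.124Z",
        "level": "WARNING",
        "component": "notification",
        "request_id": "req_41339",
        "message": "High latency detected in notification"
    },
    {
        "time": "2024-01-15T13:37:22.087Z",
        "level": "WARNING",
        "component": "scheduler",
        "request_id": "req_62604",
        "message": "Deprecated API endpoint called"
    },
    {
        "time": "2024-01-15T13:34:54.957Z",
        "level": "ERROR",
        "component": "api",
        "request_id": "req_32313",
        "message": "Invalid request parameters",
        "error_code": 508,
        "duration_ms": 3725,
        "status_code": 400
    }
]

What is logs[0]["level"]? "WARNING"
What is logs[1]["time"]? "2024-01-15T13:24:10.482Z"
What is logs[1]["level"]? "ERROR"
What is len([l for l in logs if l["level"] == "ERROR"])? 2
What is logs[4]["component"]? "scheduler"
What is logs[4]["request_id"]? "req_62604"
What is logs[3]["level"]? "WARNING"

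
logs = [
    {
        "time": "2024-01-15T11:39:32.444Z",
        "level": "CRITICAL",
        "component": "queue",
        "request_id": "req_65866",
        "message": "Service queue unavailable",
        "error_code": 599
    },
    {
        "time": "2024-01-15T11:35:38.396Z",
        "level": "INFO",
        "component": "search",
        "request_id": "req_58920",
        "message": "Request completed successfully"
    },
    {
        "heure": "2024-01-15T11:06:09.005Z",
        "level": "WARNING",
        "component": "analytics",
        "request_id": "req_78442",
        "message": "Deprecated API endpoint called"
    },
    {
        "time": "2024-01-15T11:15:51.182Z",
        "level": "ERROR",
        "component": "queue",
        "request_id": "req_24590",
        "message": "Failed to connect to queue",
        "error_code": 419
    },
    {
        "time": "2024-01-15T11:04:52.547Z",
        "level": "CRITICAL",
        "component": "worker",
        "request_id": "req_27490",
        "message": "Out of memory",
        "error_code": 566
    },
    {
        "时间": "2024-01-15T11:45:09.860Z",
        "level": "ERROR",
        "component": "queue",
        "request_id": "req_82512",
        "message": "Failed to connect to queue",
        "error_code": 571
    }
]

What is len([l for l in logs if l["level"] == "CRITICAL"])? 2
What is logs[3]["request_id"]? "req_24590"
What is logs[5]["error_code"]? 571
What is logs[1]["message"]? "Request completed successfully"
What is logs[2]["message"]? "Deprecated API endpoint called"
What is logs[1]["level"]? "INFO"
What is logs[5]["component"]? "queue"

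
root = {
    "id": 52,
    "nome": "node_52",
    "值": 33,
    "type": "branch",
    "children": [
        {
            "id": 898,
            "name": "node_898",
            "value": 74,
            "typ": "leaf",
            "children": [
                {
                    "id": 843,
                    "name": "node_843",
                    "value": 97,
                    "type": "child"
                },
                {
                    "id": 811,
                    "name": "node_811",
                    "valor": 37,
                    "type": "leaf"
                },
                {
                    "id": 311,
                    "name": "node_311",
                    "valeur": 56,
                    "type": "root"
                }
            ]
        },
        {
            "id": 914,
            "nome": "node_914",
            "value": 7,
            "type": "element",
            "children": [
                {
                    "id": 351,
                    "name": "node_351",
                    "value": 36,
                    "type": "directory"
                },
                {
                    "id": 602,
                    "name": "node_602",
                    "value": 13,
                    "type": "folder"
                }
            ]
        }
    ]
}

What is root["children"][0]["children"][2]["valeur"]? 56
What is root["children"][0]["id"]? 898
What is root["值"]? 33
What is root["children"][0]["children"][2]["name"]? "node_311"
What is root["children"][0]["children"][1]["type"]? "leaf"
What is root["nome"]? "node_52"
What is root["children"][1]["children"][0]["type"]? "directory"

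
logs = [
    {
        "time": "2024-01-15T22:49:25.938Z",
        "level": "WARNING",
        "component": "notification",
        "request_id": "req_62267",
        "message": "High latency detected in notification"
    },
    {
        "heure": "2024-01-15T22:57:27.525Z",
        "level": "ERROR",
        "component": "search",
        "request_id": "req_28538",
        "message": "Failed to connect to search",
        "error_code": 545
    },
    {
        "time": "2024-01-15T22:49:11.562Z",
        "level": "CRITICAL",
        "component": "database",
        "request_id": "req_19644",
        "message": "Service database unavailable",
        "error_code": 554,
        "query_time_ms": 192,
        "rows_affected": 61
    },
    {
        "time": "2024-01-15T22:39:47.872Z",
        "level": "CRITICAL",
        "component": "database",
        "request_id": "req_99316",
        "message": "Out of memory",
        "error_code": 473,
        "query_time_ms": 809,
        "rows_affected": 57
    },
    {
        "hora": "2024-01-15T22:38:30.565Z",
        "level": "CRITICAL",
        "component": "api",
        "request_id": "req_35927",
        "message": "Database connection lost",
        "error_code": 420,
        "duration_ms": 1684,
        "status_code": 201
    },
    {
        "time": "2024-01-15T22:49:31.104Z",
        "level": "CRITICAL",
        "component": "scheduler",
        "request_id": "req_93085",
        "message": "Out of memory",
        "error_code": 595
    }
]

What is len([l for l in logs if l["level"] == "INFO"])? 0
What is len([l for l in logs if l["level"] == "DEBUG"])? 0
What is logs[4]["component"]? "api"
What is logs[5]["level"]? "CRITICAL"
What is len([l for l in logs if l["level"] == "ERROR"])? 1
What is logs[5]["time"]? "2024-01-15T22:49:31.104Z"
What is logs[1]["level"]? "ERROR"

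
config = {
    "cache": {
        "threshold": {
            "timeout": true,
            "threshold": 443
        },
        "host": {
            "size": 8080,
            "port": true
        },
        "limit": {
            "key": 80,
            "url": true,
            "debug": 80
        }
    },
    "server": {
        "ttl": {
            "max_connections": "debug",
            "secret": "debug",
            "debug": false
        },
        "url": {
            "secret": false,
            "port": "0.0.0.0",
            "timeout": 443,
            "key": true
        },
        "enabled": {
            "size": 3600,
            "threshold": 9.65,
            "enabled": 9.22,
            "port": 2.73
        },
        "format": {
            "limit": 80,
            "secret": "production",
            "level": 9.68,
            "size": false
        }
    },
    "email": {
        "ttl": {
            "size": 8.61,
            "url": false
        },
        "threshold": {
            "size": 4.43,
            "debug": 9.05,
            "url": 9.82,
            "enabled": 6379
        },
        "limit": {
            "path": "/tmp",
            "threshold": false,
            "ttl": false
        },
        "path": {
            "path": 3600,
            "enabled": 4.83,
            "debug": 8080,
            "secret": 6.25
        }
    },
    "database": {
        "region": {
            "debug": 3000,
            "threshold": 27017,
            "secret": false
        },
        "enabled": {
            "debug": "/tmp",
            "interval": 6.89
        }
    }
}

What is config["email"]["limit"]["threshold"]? False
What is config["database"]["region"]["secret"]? False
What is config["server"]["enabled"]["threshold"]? 9.65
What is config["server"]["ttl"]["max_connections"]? "debug"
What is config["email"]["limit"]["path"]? "/tmp"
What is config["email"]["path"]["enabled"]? 4.83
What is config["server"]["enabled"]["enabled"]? 9.22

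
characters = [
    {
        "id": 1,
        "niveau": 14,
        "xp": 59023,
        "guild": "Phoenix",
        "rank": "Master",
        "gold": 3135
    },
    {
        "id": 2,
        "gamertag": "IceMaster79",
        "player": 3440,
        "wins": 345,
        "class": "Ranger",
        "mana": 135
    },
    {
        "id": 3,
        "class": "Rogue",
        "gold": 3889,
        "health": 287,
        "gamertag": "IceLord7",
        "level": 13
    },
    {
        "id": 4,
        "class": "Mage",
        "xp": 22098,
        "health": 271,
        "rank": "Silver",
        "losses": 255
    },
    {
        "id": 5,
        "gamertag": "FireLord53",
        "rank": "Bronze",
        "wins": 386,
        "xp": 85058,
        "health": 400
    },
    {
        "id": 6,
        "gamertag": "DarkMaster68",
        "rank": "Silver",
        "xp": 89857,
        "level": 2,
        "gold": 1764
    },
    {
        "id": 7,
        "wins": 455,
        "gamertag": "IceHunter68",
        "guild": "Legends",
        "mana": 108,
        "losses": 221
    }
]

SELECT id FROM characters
[1, 2, 3, 4, 5, 6, 7]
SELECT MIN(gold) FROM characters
1764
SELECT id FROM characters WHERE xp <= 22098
[4]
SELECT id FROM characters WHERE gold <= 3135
[1, 6]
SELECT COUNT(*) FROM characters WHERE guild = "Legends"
1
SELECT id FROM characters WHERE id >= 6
[6, 7]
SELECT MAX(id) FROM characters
7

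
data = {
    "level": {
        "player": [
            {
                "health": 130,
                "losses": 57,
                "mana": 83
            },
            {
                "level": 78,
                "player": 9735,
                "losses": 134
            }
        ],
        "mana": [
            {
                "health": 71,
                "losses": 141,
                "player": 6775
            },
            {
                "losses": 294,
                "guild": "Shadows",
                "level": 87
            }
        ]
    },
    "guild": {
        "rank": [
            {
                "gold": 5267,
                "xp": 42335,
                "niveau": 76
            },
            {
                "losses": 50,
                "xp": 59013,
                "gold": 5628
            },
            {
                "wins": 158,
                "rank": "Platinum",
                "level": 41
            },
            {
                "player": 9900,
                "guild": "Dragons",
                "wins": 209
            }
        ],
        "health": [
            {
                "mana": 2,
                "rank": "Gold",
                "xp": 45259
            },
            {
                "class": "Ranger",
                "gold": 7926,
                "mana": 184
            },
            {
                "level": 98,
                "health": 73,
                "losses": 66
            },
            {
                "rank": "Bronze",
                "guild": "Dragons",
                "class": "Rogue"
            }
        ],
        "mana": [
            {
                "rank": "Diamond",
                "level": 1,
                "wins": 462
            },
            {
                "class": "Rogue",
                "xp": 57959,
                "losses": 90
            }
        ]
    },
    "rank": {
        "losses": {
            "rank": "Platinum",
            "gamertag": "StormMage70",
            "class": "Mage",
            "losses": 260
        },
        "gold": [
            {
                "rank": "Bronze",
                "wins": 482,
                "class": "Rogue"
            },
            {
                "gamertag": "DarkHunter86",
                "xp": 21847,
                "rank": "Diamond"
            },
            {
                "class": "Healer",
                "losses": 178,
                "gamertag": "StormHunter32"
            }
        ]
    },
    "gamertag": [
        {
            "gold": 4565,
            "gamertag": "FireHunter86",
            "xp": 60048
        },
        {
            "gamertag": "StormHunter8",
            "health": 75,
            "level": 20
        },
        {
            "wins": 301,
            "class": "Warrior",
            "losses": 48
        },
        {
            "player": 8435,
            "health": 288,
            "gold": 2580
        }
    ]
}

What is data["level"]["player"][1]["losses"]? 134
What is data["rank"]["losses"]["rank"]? "Platinum"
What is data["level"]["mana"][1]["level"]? 87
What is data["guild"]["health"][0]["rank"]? "Gold"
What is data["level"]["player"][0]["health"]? 130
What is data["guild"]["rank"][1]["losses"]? 50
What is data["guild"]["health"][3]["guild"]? "Dragons"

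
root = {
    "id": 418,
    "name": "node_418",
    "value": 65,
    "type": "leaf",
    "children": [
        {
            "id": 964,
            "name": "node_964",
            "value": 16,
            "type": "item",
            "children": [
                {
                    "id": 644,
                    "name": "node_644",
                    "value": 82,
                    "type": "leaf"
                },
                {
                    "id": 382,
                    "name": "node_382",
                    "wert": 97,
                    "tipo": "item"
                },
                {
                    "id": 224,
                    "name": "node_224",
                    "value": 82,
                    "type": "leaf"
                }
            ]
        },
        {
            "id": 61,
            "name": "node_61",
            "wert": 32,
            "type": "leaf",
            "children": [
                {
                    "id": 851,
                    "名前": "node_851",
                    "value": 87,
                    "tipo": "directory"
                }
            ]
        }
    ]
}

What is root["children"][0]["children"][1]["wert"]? 97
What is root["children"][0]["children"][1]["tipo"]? "item"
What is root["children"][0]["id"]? 964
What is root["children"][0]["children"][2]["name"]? "node_224"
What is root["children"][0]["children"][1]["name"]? "node_382"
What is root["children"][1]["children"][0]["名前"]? "node_851"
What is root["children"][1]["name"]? "node_61"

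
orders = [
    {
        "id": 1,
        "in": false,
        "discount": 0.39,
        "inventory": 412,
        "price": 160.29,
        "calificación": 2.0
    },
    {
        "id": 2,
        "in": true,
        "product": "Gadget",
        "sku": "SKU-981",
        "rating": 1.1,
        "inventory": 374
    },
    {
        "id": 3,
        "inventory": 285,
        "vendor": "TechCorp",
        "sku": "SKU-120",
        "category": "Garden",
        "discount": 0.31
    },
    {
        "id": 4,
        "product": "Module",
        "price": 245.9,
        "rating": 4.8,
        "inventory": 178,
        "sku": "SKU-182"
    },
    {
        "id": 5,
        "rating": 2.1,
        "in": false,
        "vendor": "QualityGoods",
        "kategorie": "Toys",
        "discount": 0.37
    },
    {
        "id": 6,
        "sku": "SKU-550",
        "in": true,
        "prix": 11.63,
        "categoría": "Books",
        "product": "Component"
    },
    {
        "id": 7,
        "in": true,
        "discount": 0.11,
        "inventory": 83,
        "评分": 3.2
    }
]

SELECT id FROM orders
[1, 2, 3, 4, 5, 6, 7]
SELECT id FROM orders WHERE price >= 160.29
[1, 4]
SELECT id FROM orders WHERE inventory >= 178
[1, 2, 3, 4]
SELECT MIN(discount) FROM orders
0.11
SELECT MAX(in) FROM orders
True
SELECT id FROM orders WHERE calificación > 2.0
[]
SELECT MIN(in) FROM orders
False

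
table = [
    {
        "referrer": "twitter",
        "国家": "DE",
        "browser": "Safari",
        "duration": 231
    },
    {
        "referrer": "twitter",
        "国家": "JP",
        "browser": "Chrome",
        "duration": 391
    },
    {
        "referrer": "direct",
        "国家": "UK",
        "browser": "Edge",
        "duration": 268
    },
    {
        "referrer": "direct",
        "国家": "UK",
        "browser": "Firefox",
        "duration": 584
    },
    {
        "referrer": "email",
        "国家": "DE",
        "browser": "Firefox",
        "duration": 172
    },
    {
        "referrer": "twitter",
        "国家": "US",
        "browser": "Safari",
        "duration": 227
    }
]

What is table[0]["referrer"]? "twitter"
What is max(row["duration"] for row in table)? 584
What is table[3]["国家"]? "UK"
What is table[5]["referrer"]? "twitter"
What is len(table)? 6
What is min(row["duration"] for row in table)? 172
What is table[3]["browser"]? "Firefox"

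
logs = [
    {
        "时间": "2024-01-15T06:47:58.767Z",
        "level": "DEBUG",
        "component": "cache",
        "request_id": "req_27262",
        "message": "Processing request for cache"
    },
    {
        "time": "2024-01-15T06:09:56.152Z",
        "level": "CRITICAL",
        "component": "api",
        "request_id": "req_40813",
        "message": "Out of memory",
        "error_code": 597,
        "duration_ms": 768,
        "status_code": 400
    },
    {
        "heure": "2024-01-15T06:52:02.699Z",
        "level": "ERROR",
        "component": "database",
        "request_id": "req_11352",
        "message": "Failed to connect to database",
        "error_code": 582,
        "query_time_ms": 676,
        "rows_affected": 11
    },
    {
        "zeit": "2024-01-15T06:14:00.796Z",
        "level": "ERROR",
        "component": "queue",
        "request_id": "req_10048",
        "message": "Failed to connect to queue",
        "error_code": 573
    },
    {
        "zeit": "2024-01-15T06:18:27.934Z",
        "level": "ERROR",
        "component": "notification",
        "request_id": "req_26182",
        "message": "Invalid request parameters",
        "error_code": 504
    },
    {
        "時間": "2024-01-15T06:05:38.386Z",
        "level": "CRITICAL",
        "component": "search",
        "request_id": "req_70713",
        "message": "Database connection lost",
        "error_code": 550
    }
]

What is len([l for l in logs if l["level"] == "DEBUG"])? 1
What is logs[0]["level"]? "DEBUG"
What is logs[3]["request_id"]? "req_10048"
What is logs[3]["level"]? "ERROR"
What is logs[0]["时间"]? "2024-01-15T06:47:58.767Z"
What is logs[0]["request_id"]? "req_27262"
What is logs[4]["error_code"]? 504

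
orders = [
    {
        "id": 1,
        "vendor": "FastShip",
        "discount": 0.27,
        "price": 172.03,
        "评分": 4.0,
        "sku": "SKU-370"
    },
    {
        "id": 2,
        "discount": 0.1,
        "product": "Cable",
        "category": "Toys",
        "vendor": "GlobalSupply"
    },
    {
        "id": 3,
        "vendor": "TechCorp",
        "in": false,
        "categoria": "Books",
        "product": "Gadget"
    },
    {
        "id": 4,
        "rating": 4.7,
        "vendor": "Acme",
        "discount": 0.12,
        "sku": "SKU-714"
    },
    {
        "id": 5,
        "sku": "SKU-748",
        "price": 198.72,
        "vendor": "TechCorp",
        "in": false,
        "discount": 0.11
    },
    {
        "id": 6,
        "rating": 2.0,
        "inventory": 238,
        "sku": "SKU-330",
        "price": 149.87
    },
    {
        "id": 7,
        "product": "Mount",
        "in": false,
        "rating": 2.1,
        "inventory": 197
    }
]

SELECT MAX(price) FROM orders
198.72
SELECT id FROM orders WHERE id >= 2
[2, 3, 4, 5, 6, 7]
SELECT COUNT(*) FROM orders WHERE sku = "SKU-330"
1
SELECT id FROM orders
[1, 2, 3, 4, 5, 6, 7]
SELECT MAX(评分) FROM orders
4.0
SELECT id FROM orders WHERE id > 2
[3, 4, 5, 6, 7]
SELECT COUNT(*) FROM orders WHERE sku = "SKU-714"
1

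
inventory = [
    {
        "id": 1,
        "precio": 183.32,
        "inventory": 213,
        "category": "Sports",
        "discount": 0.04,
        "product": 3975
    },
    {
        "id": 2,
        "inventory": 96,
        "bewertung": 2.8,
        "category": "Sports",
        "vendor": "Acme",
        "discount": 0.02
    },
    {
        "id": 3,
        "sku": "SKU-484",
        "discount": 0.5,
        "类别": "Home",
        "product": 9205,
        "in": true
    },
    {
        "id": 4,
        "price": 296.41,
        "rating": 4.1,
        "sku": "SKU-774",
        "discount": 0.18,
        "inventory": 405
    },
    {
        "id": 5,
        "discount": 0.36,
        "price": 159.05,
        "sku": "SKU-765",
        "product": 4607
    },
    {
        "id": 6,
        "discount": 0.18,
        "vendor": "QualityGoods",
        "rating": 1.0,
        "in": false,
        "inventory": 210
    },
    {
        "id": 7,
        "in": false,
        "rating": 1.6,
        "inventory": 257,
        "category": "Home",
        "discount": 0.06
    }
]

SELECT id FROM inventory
[1, 2, 3, 4, 5, 6, 7]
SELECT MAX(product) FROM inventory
9205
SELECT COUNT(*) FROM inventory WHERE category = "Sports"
2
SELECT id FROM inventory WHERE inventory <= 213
[1, 2, 6]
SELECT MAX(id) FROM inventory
7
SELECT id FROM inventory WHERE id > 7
[]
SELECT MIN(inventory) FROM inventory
96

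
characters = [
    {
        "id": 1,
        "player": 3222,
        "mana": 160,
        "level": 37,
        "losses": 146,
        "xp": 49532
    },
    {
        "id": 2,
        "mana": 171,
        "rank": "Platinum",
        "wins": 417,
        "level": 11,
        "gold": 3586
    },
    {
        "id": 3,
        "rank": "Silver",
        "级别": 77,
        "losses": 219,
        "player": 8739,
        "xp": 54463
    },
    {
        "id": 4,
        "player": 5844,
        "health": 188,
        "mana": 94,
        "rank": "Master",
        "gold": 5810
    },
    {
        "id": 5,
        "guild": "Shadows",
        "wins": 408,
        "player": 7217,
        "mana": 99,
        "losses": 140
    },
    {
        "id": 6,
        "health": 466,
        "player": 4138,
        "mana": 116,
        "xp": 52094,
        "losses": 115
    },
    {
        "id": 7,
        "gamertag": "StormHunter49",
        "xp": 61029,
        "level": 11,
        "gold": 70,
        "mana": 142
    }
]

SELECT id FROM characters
[1, 2, 3, 4, 5, 6, 7]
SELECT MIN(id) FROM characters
1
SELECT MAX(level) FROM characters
37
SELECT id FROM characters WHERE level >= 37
[1]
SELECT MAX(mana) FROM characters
171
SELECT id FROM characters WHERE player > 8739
[]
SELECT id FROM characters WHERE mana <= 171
[1, 2, 4, 5, 6, 7]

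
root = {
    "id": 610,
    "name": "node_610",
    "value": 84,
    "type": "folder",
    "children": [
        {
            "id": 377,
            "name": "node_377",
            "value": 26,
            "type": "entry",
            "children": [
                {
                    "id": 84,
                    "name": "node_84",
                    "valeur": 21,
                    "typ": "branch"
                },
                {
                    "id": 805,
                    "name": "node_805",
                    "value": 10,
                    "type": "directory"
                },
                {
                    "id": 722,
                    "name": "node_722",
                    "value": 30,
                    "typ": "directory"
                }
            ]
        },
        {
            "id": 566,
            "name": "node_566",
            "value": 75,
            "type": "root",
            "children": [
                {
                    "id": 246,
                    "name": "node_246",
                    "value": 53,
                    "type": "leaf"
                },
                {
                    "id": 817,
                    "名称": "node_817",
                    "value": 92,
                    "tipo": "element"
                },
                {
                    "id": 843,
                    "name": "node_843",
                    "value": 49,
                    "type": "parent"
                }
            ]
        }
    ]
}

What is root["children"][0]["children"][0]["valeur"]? 21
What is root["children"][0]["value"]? 26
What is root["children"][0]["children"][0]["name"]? "node_84"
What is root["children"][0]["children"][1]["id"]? 805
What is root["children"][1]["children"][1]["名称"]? "node_817"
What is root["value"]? 84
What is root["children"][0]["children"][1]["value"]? 10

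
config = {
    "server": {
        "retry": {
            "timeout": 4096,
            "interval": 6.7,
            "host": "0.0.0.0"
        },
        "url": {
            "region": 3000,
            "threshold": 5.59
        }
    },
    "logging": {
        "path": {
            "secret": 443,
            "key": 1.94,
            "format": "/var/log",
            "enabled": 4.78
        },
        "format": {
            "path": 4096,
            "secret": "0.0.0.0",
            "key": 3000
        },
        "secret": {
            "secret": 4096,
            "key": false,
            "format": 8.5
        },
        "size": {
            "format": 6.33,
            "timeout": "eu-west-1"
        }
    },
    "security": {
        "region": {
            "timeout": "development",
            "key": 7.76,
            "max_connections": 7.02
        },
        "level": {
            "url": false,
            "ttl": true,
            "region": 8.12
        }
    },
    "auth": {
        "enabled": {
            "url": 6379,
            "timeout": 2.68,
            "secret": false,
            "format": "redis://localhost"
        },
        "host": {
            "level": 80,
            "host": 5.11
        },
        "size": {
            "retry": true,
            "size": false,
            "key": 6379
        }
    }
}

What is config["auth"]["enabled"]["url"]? 6379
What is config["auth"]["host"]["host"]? 5.11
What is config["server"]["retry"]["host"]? "0.0.0.0"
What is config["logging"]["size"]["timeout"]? "eu-west-1"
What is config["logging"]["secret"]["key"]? False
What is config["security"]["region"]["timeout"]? "development"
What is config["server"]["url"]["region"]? 3000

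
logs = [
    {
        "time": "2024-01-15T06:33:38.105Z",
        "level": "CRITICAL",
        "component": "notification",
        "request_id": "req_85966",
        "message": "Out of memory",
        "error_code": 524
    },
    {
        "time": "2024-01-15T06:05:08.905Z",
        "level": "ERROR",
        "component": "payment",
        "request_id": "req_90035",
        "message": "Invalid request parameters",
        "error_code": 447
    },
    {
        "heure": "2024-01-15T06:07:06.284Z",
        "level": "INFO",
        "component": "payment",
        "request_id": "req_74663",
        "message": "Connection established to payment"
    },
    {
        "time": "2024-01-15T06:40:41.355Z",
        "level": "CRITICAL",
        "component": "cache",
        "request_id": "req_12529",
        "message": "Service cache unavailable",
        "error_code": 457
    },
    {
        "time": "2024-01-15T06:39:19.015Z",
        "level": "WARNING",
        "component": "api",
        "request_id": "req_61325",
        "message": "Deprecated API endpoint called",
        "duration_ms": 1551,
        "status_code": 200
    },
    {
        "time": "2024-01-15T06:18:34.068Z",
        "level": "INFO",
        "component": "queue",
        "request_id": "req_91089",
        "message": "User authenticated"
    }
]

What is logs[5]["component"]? "queue"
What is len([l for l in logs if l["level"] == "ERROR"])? 1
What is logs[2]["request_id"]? "req_74663"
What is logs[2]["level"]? "INFO"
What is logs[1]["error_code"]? 447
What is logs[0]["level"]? "CRITICAL"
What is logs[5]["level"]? "INFO"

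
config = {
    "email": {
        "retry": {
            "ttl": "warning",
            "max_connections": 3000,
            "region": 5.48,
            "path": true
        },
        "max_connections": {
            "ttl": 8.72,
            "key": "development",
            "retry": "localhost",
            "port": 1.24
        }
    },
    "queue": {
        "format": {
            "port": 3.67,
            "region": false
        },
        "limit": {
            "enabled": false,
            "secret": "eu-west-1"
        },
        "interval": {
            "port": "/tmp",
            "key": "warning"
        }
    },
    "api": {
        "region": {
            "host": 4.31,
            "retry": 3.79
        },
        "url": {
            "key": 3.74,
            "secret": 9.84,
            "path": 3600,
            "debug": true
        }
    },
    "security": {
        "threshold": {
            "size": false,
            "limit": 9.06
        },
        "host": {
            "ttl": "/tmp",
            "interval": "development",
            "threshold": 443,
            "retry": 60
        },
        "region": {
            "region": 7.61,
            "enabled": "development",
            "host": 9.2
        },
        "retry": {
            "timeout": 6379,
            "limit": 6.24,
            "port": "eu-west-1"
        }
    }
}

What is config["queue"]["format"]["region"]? False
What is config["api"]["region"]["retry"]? 3.79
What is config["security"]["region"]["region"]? 7.61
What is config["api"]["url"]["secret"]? 9.84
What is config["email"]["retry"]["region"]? 5.48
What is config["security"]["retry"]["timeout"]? 6379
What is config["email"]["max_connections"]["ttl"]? 8.72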